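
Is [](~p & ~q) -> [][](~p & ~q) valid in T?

Tableau for the negation ~([](~p & ~q) -> [][](~p & ~q)):
1. ~([](~p & ~q) -> [][](~p & ~q)), u
2. [](~p & ~q), u
3. ~[][](~p & ~q), u
4. ~p & ~q, u
5. ~p, u
6. ~q, u
7. ~[](~p & ~q), v
8. ~p & ~q, v
9. ~p, v
10. ~q, v
11. ~(~p & ~q), w
12. q, w
Accessibility: uRu, uRv, vRv, vRw, wRw
The negation has an open branch (countermodel exists).

Not valid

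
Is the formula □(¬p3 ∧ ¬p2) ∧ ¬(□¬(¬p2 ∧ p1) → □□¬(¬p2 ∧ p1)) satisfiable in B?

1. □(¬p3 ∧ ¬p2) ∧ ¬(□¬(¬p2 ∧ p1) → □□¬(¬p2 ∧ p1)), u
2. □(¬p3 ∧ ¬p2), u
3. ¬(□¬(¬p2 ∧ p1) → □□¬(¬p2 ∧ p1)), u
4. □¬(¬p2 ∧ p1), u
5. ¬□□¬(¬p2 ∧ p1), u
6. ¬p3 ∧ ¬p2, u
7. ¬p3, u
8. ¬p2, u
9. ¬(¬p2 ∧ p1), u
10. ¬p1, u
11. ¬□¬(¬p2 ∧ p1), v
12. ¬p3 ∧ ¬p2, v
13. ¬p3, v
14. ¬p2, v
15. ¬(¬p2 ∧ p1), v
16. ¬p1, v
17. ¬p2 ∧ p1, w
18. ¬p2, w
19. p1, w
Accessibility: uRu, uRv, vRu, vRv, vRw, wRv, wRw

Satisfiable (open branch found)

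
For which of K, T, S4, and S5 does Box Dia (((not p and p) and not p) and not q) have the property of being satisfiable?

K-tableau for the formula:
1. Box Dia (((not p and p) and not p) and not q), w0
Complete open branch: satisfiable in K.
T-tableau for the formula:
1. Box Dia (((not p and p) and not p) and not q), w0
2. Dia (((not p and p) and not p) and not q), w0   [Box-rule on 1 via w0Rw0]
3. ((not p and p) and not p) and not q, w1   [Dia-rule on 2: fresh world w1, w0Rw1]
4. (not p and p) and not p, w1   [and-rule on 3]
5. not q, w1   [and-rule on 3]
6. not p and p, w1   [and-rule on 4]
7. not p, w1   [and-rule on 4]
8. p, w1   [and-rule on 6]
Accessibility: w0Rw0, w0Rw1, w1Rw1
Branch closes: p and not p both at w1.
Every branch closes (one shown): unsatisfiable in T, hence also in S4, S5 (every S4/S5-frame is a T-frame).

K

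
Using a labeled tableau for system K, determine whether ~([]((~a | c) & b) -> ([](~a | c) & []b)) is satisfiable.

1. ~([]((~a | c) & b) -> ([](~a | c) & []b)), w0
2. []((~a | c) & b), w0   [~->-rule on 1]
3. ~([](~a | c) & []b), w0   [~->-rule on 1]
4. ~[](~a | c), w0   [~&-rule on 3 (branches; this branch)]
5. ~(~a | c), w1   [~[]-rule on 4: fresh world w1, w0Rw1]
6. a, w1   [~|-rule on 5]
7. ~c, w1   [~|-rule on 5]
8. (~a | c) & b, w1   [[]-rule on 2 via w0Rw1]
9. ~a | c, w1   [&-rule on 8]
10. b, w1   [&-rule on 8]
11. c, w1   [|-rule on 9 (branches; this branch)]
Accessibility: w0Rw1
Branch closes: c and ~c both at w1.
Every branch closes; the branch above is one of them.

Unsatisfiable (every branch closes)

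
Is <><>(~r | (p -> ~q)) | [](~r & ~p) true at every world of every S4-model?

Invalid (countermodel exists)

Tableau for the negation ~(<><>(~r | (p -> ~q)) | [](~r & ~p)):
1. ~(<><>(~r | (p -> ~q)) | [](~r & ~p)), 0
2. ~<><>(~r | (p -> ~q)), 0
3. ~[](~r & ~p), 0
4. ~<>(~r | (p -> ~q)), 0
5. ~(~r | (p -> ~q)), 0
6. r, 0
7. ~(p -> ~q), 0
8. p, 0
9. q, 0
10. ~(~r & ~p), 1
11. ~<>(~r | (p -> ~q)), 1
12. ~(~r | (p -> ~q)), 1
13. r, 1
14. ~(p -> ~q), 1
15. p, 1
16. q, 1
Accessibility: 0R0, 0R1, 1R1
The negation has an open branch (countermodel exists).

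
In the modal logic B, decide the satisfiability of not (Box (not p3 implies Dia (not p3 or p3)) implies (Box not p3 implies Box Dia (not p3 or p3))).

1. not (Box (not p3 implies Dia (not p3 or p3)) implies (Box not p3 implies Box Dia (not p3 or p3))), w0
2. Box (not p3 implies Dia (not p3 or p3)), w0   [neg-implies-rule on 1]
3. not (Box not p3 implies Box Dia (not p3 or p3)), w0   [neg-implies-rule on 1]
4. Box not p3, w0   [neg-implies-rule on 3]
5. not Box Dia (not p3 or p3), w0   [neg-implies-rule on 3]
6. not p3 implies Dia (not p3 or p3), w0   [Box-rule on 2 via w0Rw0]
7. not p3, w0   [Box-rule on 4 via w0Rw0]
8. Dia (not p3 or p3), w0   [implies-rule on 6 (branches; this branch)]
9. not Dia (not p3 or p3), w1   [neg-Box-rule on 5: fresh world w1, w0Rw1]
10. not p3 implies Dia (not p3 or p3), w1   [Box-rule on 2 via w0Rw1]
11. not p3, w1   [Box-rule on 4 via w0Rw1]
12. not (not p3 or p3), w0   [neg-Dia-rule on 9 via w1Rw0]
13. p3, w0   [neg-or-rule on 12]
Accessibility: w0Rw0, w0Rw1, w1Rw0, w1Rw1
Branch closes: p3 and not p3 both at w0.
Every branch closes; the branch above is one of them.

Unsatisfiable (every branch closes)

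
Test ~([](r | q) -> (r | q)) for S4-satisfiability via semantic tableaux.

1. ~([](r | q) -> (r | q)), w0
2. [](r | q), w0
3. ~(r | q), w0
4. ~r, w0
5. ~q, w0
6. r | q, w0
7. q, w0
Accessibility: w0Rw0
Branch closes: q and ~q both at w0.
(One branch shown.) All branches close.

Unsatisfiable (every branch closes)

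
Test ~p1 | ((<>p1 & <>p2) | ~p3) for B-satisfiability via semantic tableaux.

1. ~p1 | ((<>p1 & <>p2) | ~p3), w0
2. (<>p1 & <>p2) | ~p3, w0
3. ~p3, w0
Accessibility: w0Rw0

Yes, satisfiable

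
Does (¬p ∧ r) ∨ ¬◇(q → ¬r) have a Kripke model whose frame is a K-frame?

Yes, satisfiable

1. (¬p ∧ r) ∨ ¬◇(q → ¬r), 0
2. ¬◇(q → ¬r), 0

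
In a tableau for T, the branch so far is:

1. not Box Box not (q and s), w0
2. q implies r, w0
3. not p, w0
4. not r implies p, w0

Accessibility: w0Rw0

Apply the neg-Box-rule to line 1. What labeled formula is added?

a fresh world w1 with w0Rw1, and not Box not (q and s) at w1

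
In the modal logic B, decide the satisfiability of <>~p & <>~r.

Satisfiable (open branch found)

1. <>~p & <>~r, 0
2. <>~p, 0
3. <>~r, 0
4. ~p, 1
5. ~r, 2
Accessibility: 0R0, 0R1, 0R2, 1R0, 1R1, 2R0, 2R2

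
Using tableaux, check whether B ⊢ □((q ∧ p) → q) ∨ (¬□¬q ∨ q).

Valid

Tableau for the negation ¬(□((q ∧ p) → q) ∨ (¬□¬q ∨ q)):
1. ¬(□((q ∧ p) → q) ∨ (¬□¬q ∨ q)), u
2. ¬□((q ∧ p) → q), u   [¬∨-rule on 1]
3. ¬(¬□¬q ∨ q), u   [¬∨-rule on 1]
4. □¬q, u   [¬∨-rule on 3]
5. ¬q, u   [¬∨-rule on 3]
6. ¬((q ∧ p) → q), v   [¬□-rule on 2: fresh world v, uRv]
7. q ∧ p, v   [¬→-rule on 6]
8. ¬q, v   [¬→-rule on 6]
9. q, v   [∧-rule on 7]
10. p, v   [∧-rule on 7]
Accessibility: uRu, uRv, vRu, vRv
Branch closes: q and ¬q both at v.
All branches of the negation close; one closing branch shown above.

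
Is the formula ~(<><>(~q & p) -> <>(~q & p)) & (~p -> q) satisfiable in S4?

1. ~(<><>(~q & p) -> <>(~q & p)) & (~p -> q), 0
2. ~(<><>(~q & p) -> <>(~q & p)), 0   [&-rule on 1]
3. ~p -> q, 0   [&-rule on 1]
4. <><>(~q & p), 0   [~->-rule on 2]
5. ~<>(~q & p), 0   [~->-rule on 2]
6. ~(~q & p), 0   [~<>-rule on 5 via 0R0]
7. q, 0   [->-rule on 3 (branches; this branch)]
8. ~p, 0   [~&-rule on 6 (branches; this branch)]
9. <>(~q & p), 1   [<>-rule on 4: fresh world 1, 0R1]
10. ~(~q & p), 1   [~<>-rule on 5 via 0R1]
11. ~p, 1   [~&-rule on 10 (branches; this branch)]
12. ~q & p, 2   [<>-rule on 9: fresh world 2, 1R2]
13. ~q, 2   [&-rule on 12]
14. p, 2   [&-rule on 12]
15. ~(~q & p), 2   [~<>-rule on 5 via 0R2]
16. ~p, 2   [~&-rule on 15 (branches; this branch)]
Accessibility: 0R0, 0R1, 0R2, 1R1, 1R2, 2R2
Branch closes: p and ~p both at 2.
All branches of the tableau close; one closing branch shown above.

Unsatisfiable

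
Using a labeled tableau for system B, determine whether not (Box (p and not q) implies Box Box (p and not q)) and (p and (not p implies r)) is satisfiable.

1. not (Box (p and not q) implies Box Box (p and not q)) and (p and (not p implies r)), w0
2. not (Box (p and not q) implies Box Box (p and not q)), w0
3. p and (not p implies r), w0
4. Box (p and not q), w0
5. not Box Box (p and not q), w0
6. p, w0
7. not p implies r, w0
8. p and not q, w0
9. not q, w0
10. r, w0
11. not Box (p and not q), w1
12. p and not q, w1
13. p, w1
14. not q, w1
15. not (p and not q), w2
16. q, w2
Accessibility: w0Rw0, w0Rw1, w1Rw0, w1Rw1, w1Rw2, w2Rw1, w2Rw2

Yes, satisfiable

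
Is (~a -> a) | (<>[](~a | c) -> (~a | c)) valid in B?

Tableau for the negation ~((~a -> a) | (<>[](~a | c) -> (~a | c))):
1. ~((~a -> a) | (<>[](~a | c) -> (~a | c))), w0
2. ~(~a -> a), w0
3. ~(<>[](~a | c) -> (~a | c)), w0
4. ~a, w0
5. <>[](~a | c), w0
6. ~(~a | c), w0
7. a, w0
8. ~c, w0
Accessibility: w0Rw0
Branch closes: a and ~a both at w0.
Every branch of the negation's tableau closes; the branch above is one of them.

Valid in B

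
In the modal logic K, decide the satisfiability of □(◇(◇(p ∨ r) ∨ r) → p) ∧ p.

Yes, satisfiable

1. □(◇(◇(p ∨ r) ∨ r) → p) ∧ p, u
2. □(◇(◇(p ∨ r) ∨ r) → p), u
3. p, u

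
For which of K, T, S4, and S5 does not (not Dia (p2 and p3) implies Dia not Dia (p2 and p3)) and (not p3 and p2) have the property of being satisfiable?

K

T-tableau for the formula:
1. not (not Dia (p2 and p3) implies Dia not Dia (p2 and p3)) and (not p3 and p2), u
2. not (not Dia (p2 and p3) implies Dia not Dia (p2 and p3)), u   [and-rule on 1]
3. not p3 and p2, u   [and-rule on 1]
4. not Dia (p2 and p3), u   [neg-implies-rule on 2]
5. not Dia not Dia (p2 and p3), u   [neg-implies-rule on 2]
6. not p3, u   [and-rule on 3]
7. p2, u   [and-rule on 3]
8. not (p2 and p3), u   [neg-Dia-rule on 4 via uRu]
9. Dia (p2 and p3), u   [neg-Dia-rule on 5 via uRu]
10. p2 and p3, v   [Dia-rule on 9: fresh world v, uRv]
11. p2, v   [and-rule on 10]
12. p3, v   [and-rule on 10]
13. not (p2 and p3), v   [neg-Dia-rule on 4 via uRv]
14. Dia (p2 and p3), v   [neg-Dia-rule on 5 via uRv]
15. not p3, v   [neg-and-rule on 13 (branches; this branch)]
Accessibility: uRu, uRv, vRv
Branch closes: p3 and not p3 both at v.
Every branch closes (one shown): unsatisfiable in T, hence also in S4, S5 (every S4/S5-frame is a T-frame).
K-tableau for the formula:
1. not (not Dia (p2 and p3) implies Dia not Dia (p2 and p3)) and (not p3 and p2), u
2. not (not Dia (p2 and p3) implies Dia not Dia (p2 and p3)), u   [and-rule on 1]
3. not p3 and p2, u   [and-rule on 1]
4. not Dia (p2 and p3), u   [neg-implies-rule on 2]
5. not Dia not Dia (p2 and p3), u   [neg-implies-rule on 2]
6. not p3, u   [and-rule on 3]
7. p2, u   [and-rule on 3]
Complete open branch: satisfiable in K.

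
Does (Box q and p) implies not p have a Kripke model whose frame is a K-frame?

1. (Box q and p) implies not p, u
2. not p, u

Satisfiable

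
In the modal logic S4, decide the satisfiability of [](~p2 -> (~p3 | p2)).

1. [](~p2 -> (~p3 | p2)), w0
2. ~p2 -> (~p3 | p2), w0
3. ~p3 | p2, w0
4. p2, w0
Accessibility: w0Rw0

Yes, satisfiable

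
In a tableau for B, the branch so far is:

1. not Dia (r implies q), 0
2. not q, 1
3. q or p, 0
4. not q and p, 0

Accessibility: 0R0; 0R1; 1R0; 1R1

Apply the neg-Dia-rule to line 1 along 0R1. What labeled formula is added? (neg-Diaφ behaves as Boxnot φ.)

not (r implies q), 1

neg-Diaφ behaves as Boxnot φ: propagate the negated body to each accessible world.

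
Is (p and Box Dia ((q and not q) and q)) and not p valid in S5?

Tableau for the negation not ((p and Box Dia ((q and not q) and q)) and not p):
1. not ((p and Box Dia ((q and not q) and q)) and not p), w0
2. p, w0
Accessibility: w0Rw0
The negation has an open branch (countermodel exists).

Not valid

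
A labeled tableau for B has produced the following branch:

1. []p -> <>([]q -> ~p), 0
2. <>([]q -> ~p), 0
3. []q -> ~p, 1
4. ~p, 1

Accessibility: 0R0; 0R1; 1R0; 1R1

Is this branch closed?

Open

No atom appears with both signs at the same world.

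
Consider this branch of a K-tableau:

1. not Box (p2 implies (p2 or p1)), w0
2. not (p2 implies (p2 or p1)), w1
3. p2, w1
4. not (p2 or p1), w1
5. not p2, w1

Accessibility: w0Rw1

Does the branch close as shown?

Both p2 and not p2 appear at w1.

Yes, closed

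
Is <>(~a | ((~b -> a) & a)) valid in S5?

Valid

Tableau for the negation ~<>(~a | ((~b -> a) & a)):
1. ~<>(~a | ((~b -> a) & a)), u
2. ~(~a | ((~b -> a) & a)), u   [~<>-rule on 1 via uRu]
3. a, u   [~|-rule on 2]
4. ~((~b -> a) & a), u   [~|-rule on 2]
5. ~(~b -> a), u   [~&-rule on 4 (branches; this branch)]
6. ~b, u   [~->-rule on 5]
7. ~a, u   [~->-rule on 5]
Accessibility: uRu
Branch closes: a and ~a both at u.
Every branch of the negation's tableau closes; the branch above is one of them.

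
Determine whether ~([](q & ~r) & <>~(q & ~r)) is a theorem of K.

Tableau for the negation [](q & ~r) & <>~(q & ~r):
1. [](q & ~r) & <>~(q & ~r), u
2. [](q & ~r), u
3. <>~(q & ~r), u
4. ~(q & ~r), v
5. q & ~r, v
6. q, v
7. ~r, v
8. r, v
Accessibility: uRv
Branch closes: r and ~r both at v.
All branches of the negation close; one closing branch shown above.

Valid in K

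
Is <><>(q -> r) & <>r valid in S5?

Tableau for the negation ~(<><>(q -> r) & <>r):
1. ~(<><>(q -> r) & <>r), 0
2. ~<>r, 0
3. ~r, 0
Accessibility: 0R0
The negation has an open branch (countermodel exists).

No, not valid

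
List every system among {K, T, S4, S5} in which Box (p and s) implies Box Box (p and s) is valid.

T-tableau for the negation not (Box (p and s) implies Box Box (p and s)):
1. not (Box (p and s) implies Box Box (p and s)), u
2. Box (p and s), u
3. not Box Box (p and s), u
4. p and s, u
5. p, u
6. s, u
7. not Box (p and s), v
8. p and s, v
9. p, v
10. s, v
11. not (p and s), w
12. not s, w
Accessibility: uRu, uRv, vRv, vRw, wRw
Complete open branch: countermodel on a T-frame, so not valid in T, nor in K (the same frame is also a K-frame).
S4-tableau for the negation not (Box (p and s) implies Box Box (p and s)):
1. not (Box (p and s) implies Box Box (p and s)), u
2. Box (p and s), u
3. not Box Box (p and s), u
4. p and s, u
5. p, u
6. s, u
7. not Box (p and s), v
8. p and s, v
9. p, v
10. s, v
11. not (p and s), w
12. p and s, w
13. p, w
14. s, w
15. not s, w
Accessibility: uRu, uRv, uRw, vRv, vRw, wRw
Branch closes: s and not s both at w.
Every branch closes (one shown): valid in S4, hence also in S5 (every theorem of S4 is a theorem of S5).

S4, S5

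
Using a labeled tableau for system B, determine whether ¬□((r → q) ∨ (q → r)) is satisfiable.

1. ¬□((r → q) ∨ (q → r)), w0
2. ¬((r → q) ∨ (q → r)), w1
3. ¬(r → q), w1
4. ¬(q → r), w1
5. r, w1
6. ¬q, w1
7. q, w1
8. ¬r, w1
Accessibility: w0Rw0, w0Rw1, w1Rw0, w1Rw1
Branch closes: q and ¬q both at w1.
Every branch closes; the branch above is one of them.

No, unsatisfiable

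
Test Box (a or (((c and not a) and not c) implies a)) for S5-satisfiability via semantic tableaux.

Satisfiable (open branch found)

1. Box (a or (((c and not a) and not c) implies a)), u
2. a or (((c and not a) and not c) implies a), u   [Box-rule on 1 via uRu]
3. ((c and not a) and not c) implies a, u   [or-rule on 2 (branches; this branch)]
4. a, u   [implies-rule on 3 (branches; this branch)]
Accessibility: uRu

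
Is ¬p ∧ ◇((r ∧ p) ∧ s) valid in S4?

No, not valid

Tableau for the negation ¬(¬p ∧ ◇((r ∧ p) ∧ s)):
1. ¬(¬p ∧ ◇((r ∧ p) ∧ s)), 0
2. ¬◇((r ∧ p) ∧ s), 0   [¬∧-rule on 1 (branches; this branch)]
3. ¬((r ∧ p) ∧ s), 0   [¬◇-rule on 2 via 0R0]
4. ¬s, 0   [¬∧-rule on 3 (branches; this branch)]
Accessibility: 0R0
The negation has an open branch (countermodel exists).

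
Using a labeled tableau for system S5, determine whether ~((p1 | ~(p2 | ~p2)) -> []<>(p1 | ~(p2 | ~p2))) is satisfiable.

1. ~((p1 | ~(p2 | ~p2)) -> []<>(p1 | ~(p2 | ~p2))), u
2. p1 | ~(p2 | ~p2), u
3. ~[]<>(p1 | ~(p2 | ~p2)), u
4. p1, u
5. ~<>(p1 | ~(p2 | ~p2)), v
6. ~(p1 | ~(p2 | ~p2)), u
7. ~p1, u
8. p2 | ~p2, u
Accessibility: uRu, uRv, vRu, vRv
Branch closes: p1 and ~p1 both at u.
(One branch shown.) All branches close.

No, unsatisfiable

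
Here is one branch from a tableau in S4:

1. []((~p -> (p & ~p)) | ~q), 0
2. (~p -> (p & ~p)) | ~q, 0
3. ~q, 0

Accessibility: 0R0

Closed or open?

Not closed

No world carries both an atom and its negation.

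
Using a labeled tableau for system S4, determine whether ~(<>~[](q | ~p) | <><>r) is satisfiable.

1. ~(<>~[](q | ~p) | <><>r), 0
2. ~<>~[](q | ~p), 0   [~|-rule on 1]
3. ~<><>r, 0   [~|-rule on 1]
4. [](q | ~p), 0   [~<>-rule on 2 via 0R0]
5. ~<>r, 0   [~<>-rule on 3 via 0R0]
6. q | ~p, 0   [[]-rule on 4 via 0R0]
7. ~r, 0   [~<>-rule on 5 via 0R0]
8. ~p, 0   [|-rule on 6 (branches; this branch)]
Accessibility: 0R0

Yes, satisfiable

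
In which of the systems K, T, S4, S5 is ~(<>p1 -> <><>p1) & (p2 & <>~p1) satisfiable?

K

T-tableau for the formula:
1. ~(<>p1 -> <><>p1) & (p2 & <>~p1), u
2. ~(<>p1 -> <><>p1), u
3. p2 & <>~p1, u
4. <>p1, u
5. ~<><>p1, u
6. p2, u
7. <>~p1, u
8. ~<>p1, u
9. ~p1, u
10. p1, v
11. ~<>p1, v
12. ~p1, v
Accessibility: uRu, uRv, vRv
Branch closes: p1 and ~p1 both at v.
Every branch closes (one shown): unsatisfiable in T, hence also in S4, S5 (every S4/S5-frame is a T-frame).
K-tableau for the formula:
1. ~(<>p1 -> <><>p1) & (p2 & <>~p1), u
2. ~(<>p1 -> <><>p1), u
3. p2 & <>~p1, u
4. <>p1, u
5. ~<><>p1, u
6. p2, u
7. <>~p1, u
8. p1, v
9. ~<>p1, v
10. ~p1, w
11. ~<>p1, w
Accessibility: uRv, uRw
Complete open branch: satisfiable in K.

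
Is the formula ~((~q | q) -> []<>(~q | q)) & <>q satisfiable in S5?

No, unsatisfiable

1. ~((~q | q) -> []<>(~q | q)) & <>q, w0
2. ~((~q | q) -> []<>(~q | q)), w0
3. <>q, w0
4. ~q | q, w0
5. ~[]<>(~q | q), w0
6. q, w0
7. q, w1
8. ~<>(~q | q), w2
9. ~(~q | q), w0
10. ~q, w0
Accessibility: w0Rw0, w0Rw1, w0Rw2, w1Rw0, w1Rw1, w1Rw2, w2Rw0, w2Rw1, w2Rw2
Branch closes: q and ~q both at w0.
Every branch closes; the branch above is one of them.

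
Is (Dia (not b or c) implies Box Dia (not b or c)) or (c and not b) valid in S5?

Valid in S5

Tableau for the negation not ((Dia (not b or c) implies Box Dia (not b or c)) or (c and not b)):
1. not ((Dia (not b or c) implies Box Dia (not b or c)) or (c and not b)), w0
2. not (Dia (not b or c) implies Box Dia (not b or c)), w0
3. not (c and not b), w0
4. Dia (not b or c), w0
5. not Box Dia (not b or c), w0
6. b, w0
7. not b or c, w1
8. c, w1
9. not Dia (not b or c), w2
10. not (not b or c), w0
11. not c, w0
12. not (not b or c), w1
13. b, w1
14. not c, w1
Accessibility: w0Rw0, w0Rw1, w0Rw2, w1Rw0, w1Rw1, w1Rw2, w2Rw0, w2Rw1, w2Rw2
Branch closes: c and not c both at w1.
Every branch of the negation's tableau closes; the branch above is one of them.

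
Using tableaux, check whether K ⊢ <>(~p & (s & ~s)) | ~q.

Invalid (countermodel exists)

Tableau for the negation ~(<>(~p & (s & ~s)) | ~q):
1. ~(<>(~p & (s & ~s)) | ~q), u
2. ~<>(~p & (s & ~s)), u
3. q, u
The negation has an open branch (countermodel exists).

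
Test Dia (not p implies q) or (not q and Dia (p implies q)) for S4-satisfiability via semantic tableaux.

1. Dia (not p implies q) or (not q and Dia (p implies q)), 0
2. not q and Dia (p implies q), 0
3. not q, 0
4. Dia (p implies q), 0
5. p implies q, 1
6. q, 1
Accessibility: 0R0, 0R1, 1R1

Yes, satisfiable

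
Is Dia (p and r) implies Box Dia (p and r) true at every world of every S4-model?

No, not valid

Tableau for the negation not (Dia (p and r) implies Box Dia (p and r)):
1. not (Dia (p and r) implies Box Dia (p and r)), 0
2. Dia (p and r), 0
3. not Box Dia (p and r), 0
4. p and r, 1
5. p, 1
6. r, 1
7. not Dia (p and r), 2
8. not (p and r), 2
9. not r, 2
Accessibility: 0R0, 0R1, 0R2, 1R1, 2R2
The negation has an open branch (countermodel exists).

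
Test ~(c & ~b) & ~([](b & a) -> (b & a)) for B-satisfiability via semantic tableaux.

Unsatisfiable

1. ~(c & ~b) & ~([](b & a) -> (b & a)), w0
2. ~(c & ~b), w0
3. ~([](b & a) -> (b & a)), w0
4. [](b & a), w0
5. ~(b & a), w0
6. b & a, w0
7. b, w0
8. a, w0
9. ~a, w0
Accessibility: w0Rw0
Branch closes: a and ~a both at w0.
Every branch closes; the branch above is one of them.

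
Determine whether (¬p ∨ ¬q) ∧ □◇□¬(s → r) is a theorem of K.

Invalid (countermodel exists)

Tableau for the negation ¬((¬p ∨ ¬q) ∧ □◇□¬(s → r)):
1. ¬((¬p ∨ ¬q) ∧ □◇□¬(s → r)), w0
2. ¬□◇□¬(s → r), w0
3. ¬◇□¬(s → r), w1
Accessibility: w0Rw1
The negation has an open branch (countermodel exists).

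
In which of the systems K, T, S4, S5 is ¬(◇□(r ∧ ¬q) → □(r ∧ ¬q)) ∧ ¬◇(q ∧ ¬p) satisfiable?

S5-tableau for the formula:
1. ¬(◇□(r ∧ ¬q) → □(r ∧ ¬q)) ∧ ¬◇(q ∧ ¬p), u
2. ¬(◇□(r ∧ ¬q) → □(r ∧ ¬q)), u   [∧-rule on 1]
3. ¬◇(q ∧ ¬p), u   [∧-rule on 1]
4. ◇□(r ∧ ¬q), u   [¬→-rule on 2]
5. ¬□(r ∧ ¬q), u   [¬→-rule on 2]
6. ¬(q ∧ ¬p), u   [¬◇-rule on 3 via uRu]
7. p, u   [¬∧-rule on 6 (branches; this branch)]
8. □(r ∧ ¬q), v   [◇-rule on 4: fresh world v, uRv]
9. ¬(q ∧ ¬p), v   [¬◇-rule on 3 via uRv]
10. r ∧ ¬q, u   [□-rule on 8 via vRu]
11. r, u   [∧-rule on 10]
12. ¬q, u   [∧-rule on 10]
13. r ∧ ¬q, v   [□-rule on 8 via vRv]
14. r, v   [∧-rule on 13]
15. ¬q, v   [∧-rule on 13]
16. p, v   [¬∧-rule on 9 (branches; this branch)]
17. ¬(r ∧ ¬q), w   [¬□-rule on 5: fresh world w, uRw]
18. ¬(q ∧ ¬p), w   [¬◇-rule on 3 via uRw]
19. r ∧ ¬q, w   [□-rule on 8 via vRw]
20. r, w   [∧-rule on 19]
21. ¬q, w   [∧-rule on 19]
22. q, w   [¬∧-rule on 17 (branches; this branch)]
Accessibility: uRu, uRv, uRw, vRu, vRv, vRw, wRu, wRv, wRw
Branch closes: q and ¬q both at w.
Every branch closes (one shown): unsatisfiable in S5.
S4-tableau for the formula:
1. ¬(◇□(r ∧ ¬q) → □(r ∧ ¬q)) ∧ ¬◇(q ∧ ¬p), u
2. ¬(◇□(r ∧ ¬q) → □(r ∧ ¬q)), u   [∧-rule on 1]
3. ¬◇(q ∧ ¬p), u   [∧-rule on 1]
4. ◇□(r ∧ ¬q), u   [¬→-rule on 2]
5. ¬□(r ∧ ¬q), u   [¬→-rule on 2]
6. ¬(q ∧ ¬p), u   [¬◇-rule on 3 via uRu]
7. p, u   [¬∧-rule on 6 (branches; this branch)]
8. □(r ∧ ¬q), v   [◇-rule on 4: fresh world v, uRv]
9. ¬(q ∧ ¬p), v   [¬◇-rule on 3 via uRv]
10. r ∧ ¬q, v   [□-rule on 8 via vRv]
11. r, v   [∧-rule on 10]
12. ¬q, v   [∧-rule on 10]
13. p, v   [¬∧-rule on 9 (branches; this branch)]
14. ¬(r ∧ ¬q), w   [¬□-rule on 5: fresh world w, uRw]
15. ¬(q ∧ ¬p), w   [¬◇-rule on 3 via uRw]
16. q, w   [¬∧-rule on 14 (branches; this branch)]
17. p, w   [¬∧-rule on 15 (branches; this branch)]
Accessibility: uRu, uRv, uRw, vRv, wRw
Complete open branch: satisfiable in S4, hence also in K, T (this S4-model is also a K-model and a T-model).

K, T, S4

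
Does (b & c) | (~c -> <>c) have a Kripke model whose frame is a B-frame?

1. (b & c) | (~c -> <>c), w0
2. ~c -> <>c, w0   [|-rule on 1 (branches; this branch)]
3. <>c, w0   [->-rule on 2 (branches; this branch)]
4. c, w1   [<>-rule on 3: fresh world w1, w0Rw1]
Accessibility: w0Rw0, w0Rw1, w1Rw0, w1Rw1

Satisfiable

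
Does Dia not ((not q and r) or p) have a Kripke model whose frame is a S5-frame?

Yes, satisfiable

1. Dia not ((not q and r) or p), u
2. not ((not q and r) or p), v
3. not (not q and r), v
4. not p, v
5. not r, v
Accessibility: uRu, uRv, vRu, vRv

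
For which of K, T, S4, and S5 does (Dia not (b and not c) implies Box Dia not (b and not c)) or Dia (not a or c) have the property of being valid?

S5

S5-tableau for the negation not ((Dia not (b and not c) implies Box Dia not (b and not c)) or Dia (not a or c)):
1. not ((Dia not (b and not c) implies Box Dia not (b and not c)) or Dia (not a or c)), w0
2. not (Dia not (b and not c) implies Box Dia not (b and not c)), w0
3. not Dia (not a or c), w0
4. Dia not (b and not c), w0
5. not Box Dia not (b and not c), w0
6. not (not a or c), w0
7. a, w0
8. not c, w0
9. not (b and not c), w1
10. not (not a or c), w1
11. a, w1
12. not c, w1
13. not b, w1
14. not Dia not (b and not c), w2
15. not (not a or c), w2
16. a, w2
17. not c, w2
18. b and not c, w0
19. b, w0
20. b and not c, w1
21. b, w1
Accessibility: w0Rw0, w0Rw1, w0Rw2, w1Rw0, w1Rw1, w1Rw2, w2Rw0, w2Rw1, w2Rw2
Branch closes: b and not b both at w1.
Every branch closes (one shown): valid in S5.
S4-tableau for the negation not ((Dia not (b and not c) implies Box Dia not (b and not c)) or Dia (not a or c)):
1. not ((Dia not (b and not c) implies Box Dia not (b and not c)) or Dia (not a or c)), w0
2. not (Dia not (b and not c) implies Box Dia not (b and not c)), w0
3. not Dia (not a or c), w0
4. Dia not (b and not c), w0
5. not Box Dia not (b and not c), w0
6. not (not a or c), w0
7. a, w0
8. not c, w0
9. not (b and not c), w1
10. not (not a or c), w1
11. a, w1
12. not c, w1
13. not b, w1
14. not Dia not (b and not c), w2
15. not (not a or c), w2
16. a, w2
17. not c, w2
18. b and not c, w2
19. b, w2
Accessibility: w0Rw0, w0Rw1, w0Rw2, w1Rw1, w2Rw2
Complete open branch: countermodel on an S4-frame, so not valid in S4, nor in K, T (the same frame is also a K-frame and a T-frame).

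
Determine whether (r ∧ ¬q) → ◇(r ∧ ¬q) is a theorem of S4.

Valid

Tableau for the negation ¬((r ∧ ¬q) → ◇(r ∧ ¬q)):
1. ¬((r ∧ ¬q) → ◇(r ∧ ¬q)), w0
2. r ∧ ¬q, w0
3. ¬◇(r ∧ ¬q), w0
4. r, w0
5. ¬q, w0
6. ¬(r ∧ ¬q), w0
7. q, w0
Accessibility: w0Rw0
Branch closes: q and ¬q both at w0.
All branches of the negation close; one closing branch shown above.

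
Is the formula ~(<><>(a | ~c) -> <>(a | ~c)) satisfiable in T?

1. ~(<><>(a | ~c) -> <>(a | ~c)), u
2. <><>(a | ~c), u
3. ~<>(a | ~c), u
4. ~(a | ~c), u
5. ~a, u
6. c, u
7. <>(a | ~c), v
8. ~(a | ~c), v
9. ~a, v
10. c, v
11. a | ~c, w
12. ~c, w
Accessibility: uRu, uRv, vRv, vRw, wRw

Satisfiable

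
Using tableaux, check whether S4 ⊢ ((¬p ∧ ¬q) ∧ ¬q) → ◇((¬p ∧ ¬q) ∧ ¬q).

Tableau for the negation ¬(((¬p ∧ ¬q) ∧ ¬q) → ◇((¬p ∧ ¬q) ∧ ¬q)):
1. ¬(((¬p ∧ ¬q) ∧ ¬q) → ◇((¬p ∧ ¬q) ∧ ¬q)), w0
2. (¬p ∧ ¬q) ∧ ¬q, w0
3. ¬◇((¬p ∧ ¬q) ∧ ¬q), w0
4. ¬p ∧ ¬q, w0
5. ¬q, w0
6. ¬p, w0
7. ¬((¬p ∧ ¬q) ∧ ¬q), w0
8. ¬(¬p ∧ ¬q), w0
9. q, w0
Accessibility: w0Rw0
Branch closes: q and ¬q both at w0.
All branches of the negation close; one closing branch shown above.

Yes, valid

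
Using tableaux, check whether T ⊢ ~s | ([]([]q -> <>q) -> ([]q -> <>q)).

Yes, valid

Tableau for the negation ~(~s | ([]([]q -> <>q) -> ([]q -> <>q))):
1. ~(~s | ([]([]q -> <>q) -> ([]q -> <>q))), w0
2. s, w0
3. ~([]([]q -> <>q) -> ([]q -> <>q)), w0
4. []([]q -> <>q), w0
5. ~([]q -> <>q), w0
6. []q, w0
7. ~<>q, w0
8. []q -> <>q, w0
9. q, w0
10. ~q, w0
Accessibility: w0Rw0
Branch closes: q and ~q both at w0.
All branches of the negation close; one closing branch shown above.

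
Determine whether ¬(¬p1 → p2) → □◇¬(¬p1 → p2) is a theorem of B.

Tableau for the negation ¬(¬(¬p1 → p2) → □◇¬(¬p1 → p2)):
1. ¬(¬(¬p1 → p2) → □◇¬(¬p1 → p2)), 0
2. ¬(¬p1 → p2), 0   [¬→-rule on 1]
3. ¬□◇¬(¬p1 → p2), 0   [¬→-rule on 1]
4. ¬p1, 0   [¬→-rule on 2]
5. ¬p2, 0   [¬→-rule on 2]
6. ¬◇¬(¬p1 → p2), 1   [¬□-rule on 3: fresh world 1, 0R1]
7. ¬p1 → p2, 0   [¬◇-rule on 6 via 1R0]
8. ¬p1 → p2, 1   [¬◇-rule on 6 via 1R1]
9. p2, 0   [→-rule on 7 (branches; this branch)]
Accessibility: 0R0, 0R1, 1R0, 1R1
Branch closes: p2 and ¬p2 both at 0.
Every branch of the negation's tableau closes; the branch above is one of them.

Valid in B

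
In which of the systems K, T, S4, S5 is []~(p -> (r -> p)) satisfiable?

K

T-tableau for the formula:
1. []~(p -> (r -> p)), w0
2. ~(p -> (r -> p)), w0
3. p, w0
4. ~(r -> p), w0
5. r, w0
6. ~p, w0
Accessibility: w0Rw0
Branch closes: p and ~p both at w0.
Every branch closes (one shown): unsatisfiable in T, hence also in S4, S5 (every S4/S5-frame is a T-frame).
K-tableau for the formula:
1. []~(p -> (r -> p)), w0
Complete open branch: satisfiable in K.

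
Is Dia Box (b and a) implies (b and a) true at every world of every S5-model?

Tableau for the negation not (Dia Box (b and a) implies (b and a)):
1. not (Dia Box (b and a) implies (b and a)), w0
2. Dia Box (b and a), w0   [neg-implies-rule on 1]
3. not (b and a), w0   [neg-implies-rule on 1]
4. not a, w0   [neg-and-rule on 3 (branches; this branch)]
5. Box (b and a), w1   [Dia-rule on 2: fresh world w1, w0Rw1]
6. b and a, w0   [Box-rule on 5 via w1Rw0]
7. b, w0   [and-rule on 6]
8. a, w0   [and-rule on 6]
Accessibility: w0Rw0, w0Rw1, w1Rw0, w1Rw1
Branch closes: a and not a both at w0.
Every branch of the negation's tableau closes; the branch above is one of them.

Valid in S5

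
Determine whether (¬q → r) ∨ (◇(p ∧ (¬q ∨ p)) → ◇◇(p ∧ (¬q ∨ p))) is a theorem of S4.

Yes, valid

Tableau for the negation ¬((¬q → r) ∨ (◇(p ∧ (¬q ∨ p)) → ◇◇(p ∧ (¬q ∨ p)))):
1. ¬((¬q → r) ∨ (◇(p ∧ (¬q ∨ p)) → ◇◇(p ∧ (¬q ∨ p)))), u
2. ¬(¬q → r), u   [¬∨-rule on 1]
3. ¬(◇(p ∧ (¬q ∨ p)) → ◇◇(p ∧ (¬q ∨ p))), u   [¬∨-rule on 1]
4. ¬q, u   [¬→-rule on 2]
5. ¬r, u   [¬→-rule on 2]
6. ◇(p ∧ (¬q ∨ p)), u   [¬→-rule on 3]
7. ¬◇◇(p ∧ (¬q ∨ p)), u   [¬→-rule on 3]
8. ¬◇(p ∧ (¬q ∨ p)), u   [¬◇-rule on 7 via uRu]
9. ¬(p ∧ (¬q ∨ p)), u   [¬◇-rule on 8 via uRu]
10. ¬p, u   [¬∧-rule on 9 (branches; this branch)]
11. p ∧ (¬q ∨ p), v   [◇-rule on 6: fresh world v, uRv]
12. p, v   [∧-rule on 11]
13. ¬q ∨ p, v   [∧-rule on 11]
14. ¬◇(p ∧ (¬q ∨ p)), v   [¬◇-rule on 7 via uRv]
15. ¬(p ∧ (¬q ∨ p)), v   [¬◇-rule on 8 via uRv]
16. ¬(¬q ∨ p), v   [¬∧-rule on 15 (branches; this branch)]
17. q, v   [¬∨-rule on 16]
18. ¬p, v   [¬∨-rule on 16]
Accessibility: uRu, uRv, vRv
Branch closes: p and ¬p both at v.
All branches of the negation close; one closing branch shown above.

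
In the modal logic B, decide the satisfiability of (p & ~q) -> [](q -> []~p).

1. (p & ~q) -> [](q -> []~p), u
2. [](q -> []~p), u
3. q -> []~p, u
4. []~p, u
5. ~p, u
Accessibility: uRu

Yes, satisfiable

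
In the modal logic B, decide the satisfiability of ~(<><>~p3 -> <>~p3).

Yes, satisfiable

1. ~(<><>~p3 -> <>~p3), u
2. <><>~p3, u
3. ~<>~p3, u
4. p3, u
5. <>~p3, v
6. p3, v
7. ~p3, w
Accessibility: uRu, uRv, vRu, vRv, vRw, wRv, wRw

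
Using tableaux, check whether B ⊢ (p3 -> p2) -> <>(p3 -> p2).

Yes, valid

Tableau for the negation ~((p3 -> p2) -> <>(p3 -> p2)):
1. ~((p3 -> p2) -> <>(p3 -> p2)), u
2. p3 -> p2, u
3. ~<>(p3 -> p2), u
4. ~(p3 -> p2), u
5. p3, u
6. ~p2, u
7. p2, u
Accessibility: uRu
Branch closes: p2 and ~p2 both at u.
Every branch of the negation's tableau closes; the branch above is one of them.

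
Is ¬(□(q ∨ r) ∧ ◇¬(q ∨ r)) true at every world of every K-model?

Yes, valid

Tableau for the negation □(q ∨ r) ∧ ◇¬(q ∨ r):
1. □(q ∨ r) ∧ ◇¬(q ∨ r), u
2. □(q ∨ r), u   [∧-rule on 1]
3. ◇¬(q ∨ r), u   [∧-rule on 1]
4. ¬(q ∨ r), v   [◇-rule on 3: fresh world v, uRv]
5. ¬q, v   [¬∨-rule on 4]
6. ¬r, v   [¬∨-rule on 4]
7. q ∨ r, v   [□-rule on 2 via uRv]
8. r, v   [∨-rule on 7 (branches; this branch)]
Accessibility: uRv
Branch closes: r and ¬r both at v.
All branches of the negation close; one closing branch shown above.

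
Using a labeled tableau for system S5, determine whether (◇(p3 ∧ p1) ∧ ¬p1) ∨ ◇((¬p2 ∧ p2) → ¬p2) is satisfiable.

Satisfiable (open branch found)

1. (◇(p3 ∧ p1) ∧ ¬p1) ∨ ◇((¬p2 ∧ p2) → ¬p2), u
2. ◇((¬p2 ∧ p2) → ¬p2), u
3. (¬p2 ∧ p2) → ¬p2, v
4. ¬p2, v
Accessibility: uRu, uRv, vRu, vRv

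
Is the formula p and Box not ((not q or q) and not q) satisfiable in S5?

Yes, satisfiable

1. p and Box not ((not q or q) and not q), w0
2. p, w0   [and-rule on 1]
3. Box not ((not q or q) and not q), w0   [and-rule on 1]
4. not ((not q or q) and not q), w0   [Box-rule on 3 via w0Rw0]
5. q, w0   [neg-and-rule on 4 (branches; this branch)]
Accessibility: w0Rw0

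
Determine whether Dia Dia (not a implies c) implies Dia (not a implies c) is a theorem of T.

Not valid

Tableau for the negation not (Dia Dia (not a implies c) implies Dia (not a implies c)):
1. not (Dia Dia (not a implies c) implies Dia (not a implies c)), w0
2. Dia Dia (not a implies c), w0   [neg-implies-rule on 1]
3. not Dia (not a implies c), w0   [neg-implies-rule on 1]
4. not (not a implies c), w0   [neg-Dia-rule on 3 via w0Rw0]
5. not a, w0   [neg-implies-rule on 4]
6. not c, w0   [neg-implies-rule on 4]
7. Dia (not a implies c), w1   [Dia-rule on 2: fresh world w1, w0Rw1]
8. not (not a implies c), w1   [neg-Dia-rule on 3 via w0Rw1]
9. not a, w1   [neg-implies-rule on 8]
10. not c, w1   [neg-implies-rule on 8]
11. not a implies c, w2   [Dia-rule on 7: fresh world w2, w1Rw2]
12. c, w2   [implies-rule on 11 (branches; this branch)]
Accessibility: w0Rw0, w0Rw1, w1Rw1, w1Rw2, w2Rw2
The negation has an open branch (countermodel exists).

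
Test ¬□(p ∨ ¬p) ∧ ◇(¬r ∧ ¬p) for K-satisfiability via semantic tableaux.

Unsatisfiable

1. ¬□(p ∨ ¬p) ∧ ◇(¬r ∧ ¬p), w0
2. ¬□(p ∨ ¬p), w0
3. ◇(¬r ∧ ¬p), w0
4. ¬(p ∨ ¬p), w1
5. ¬p, w1
6. p, w1
Accessibility: w0Rw1
Branch closes: p and ¬p both at w1.
(One branch shown.) All branches close.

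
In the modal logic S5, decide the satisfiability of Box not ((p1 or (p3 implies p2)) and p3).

Satisfiable (open branch found)

1. Box not ((p1 or (p3 implies p2)) and p3), u
2. not ((p1 or (p3 implies p2)) and p3), u
3. not p3, u
Accessibility: uRu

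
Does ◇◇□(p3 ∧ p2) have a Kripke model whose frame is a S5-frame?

Satisfiable (open branch found)

1. ◇◇□(p3 ∧ p2), w0
2. ◇□(p3 ∧ p2), w1
3. □(p3 ∧ p2), w2
4. p3 ∧ p2, w0
5. p3, w0
6. p2, w0
7. p3 ∧ p2, w1
8. p3, w1
9. p2, w1
10. p3 ∧ p2, w2
11. p3, w2
12. p2, w2
Accessibility: w0Rw0, w0Rw1, w0Rw2, w1Rw0, w1Rw1, w1Rw2, w2Rw0, w2Rw1, w2Rw2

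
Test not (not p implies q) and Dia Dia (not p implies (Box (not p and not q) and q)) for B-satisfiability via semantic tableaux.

1. not (not p implies q) and Dia Dia (not p implies (Box (not p and not q) and q)), u
2. not (not p implies q), u
3. Dia Dia (not p implies (Box (not p and not q) and q)), u
4. not p, u
5. not q, u
6. Dia (not p implies (Box (not p and not q) and q)), v
7. not p implies (Box (not p and not q) and q), w
8. p, w
Accessibility: uRu, uRv, vRu, vRv, vRw, wRv, wRw

Satisfiable (open branch found)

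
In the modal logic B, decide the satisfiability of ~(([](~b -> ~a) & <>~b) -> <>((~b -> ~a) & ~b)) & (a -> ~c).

1. ~(([](~b -> ~a) & <>~b) -> <>((~b -> ~a) & ~b)) & (a -> ~c), 0
2. ~(([](~b -> ~a) & <>~b) -> <>((~b -> ~a) & ~b)), 0
3. a -> ~c, 0
4. [](~b -> ~a) & <>~b, 0
5. ~<>((~b -> ~a) & ~b), 0
6. [](~b -> ~a), 0
7. <>~b, 0
8. ~((~b -> ~a) & ~b), 0
9. ~b -> ~a, 0
10. ~c, 0
11. b, 0
12. ~a, 0
13. ~b, 1
14. ~((~b -> ~a) & ~b), 1
15. ~b -> ~a, 1
16. ~(~b -> ~a), 1
17. a, 1
18. ~a, 1
Accessibility: 0R0, 0R1, 1R0, 1R1
Branch closes: a and ~a both at 1.
All branches of the tableau close; one closing branch shown above.

Unsatisfiable (every branch closes)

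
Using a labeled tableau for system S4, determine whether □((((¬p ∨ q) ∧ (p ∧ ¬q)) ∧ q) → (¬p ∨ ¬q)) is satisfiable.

1. □((((¬p ∨ q) ∧ (p ∧ ¬q)) ∧ q) → (¬p ∨ ¬q)), w0
2. (((¬p ∨ q) ∧ (p ∧ ¬q)) ∧ q) → (¬p ∨ ¬q), w0   [□-rule on 1 via w0Rw0]
3. ¬p ∨ ¬q, w0   [→-rule on 2 (branches; this branch)]
4. ¬q, w0   [∨-rule on 3 (branches; this branch)]
Accessibility: w0Rw0

Satisfiable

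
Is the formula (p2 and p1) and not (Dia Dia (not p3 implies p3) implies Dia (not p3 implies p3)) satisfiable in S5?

1. (p2 and p1) and not (Dia Dia (not p3 implies p3) implies Dia (not p3 implies p3)), 0
2. p2 and p1, 0
3. not (Dia Dia (not p3 implies p3) implies Dia (not p3 implies p3)), 0
4. p2, 0
5. p1, 0
6. Dia Dia (not p3 implies p3), 0
7. not Dia (not p3 implies p3), 0
8. not (not p3 implies p3), 0
9. not p3, 0
10. Dia (not p3 implies p3), 1
11. not (not p3 implies p3), 1
12. not p3, 1
13. not p3 implies p3, 2
14. not (not p3 implies p3), 2
15. not p3, 2
16. p3, 2
Accessibility: 0R0, 0R1, 0R2, 1R0, 1R1, 1R2, 2R0, 2R1, 2R2
Branch closes: p3 and not p3 both at 2.
All branches of the tableau close; one closing branch shown above.

Unsatisfiable (every branch closes)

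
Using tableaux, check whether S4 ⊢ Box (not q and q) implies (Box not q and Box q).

Tableau for the negation not (Box (not q and q) implies (Box not q and Box q)):
1. not (Box (not q and q) implies (Box not q and Box q)), u
2. Box (not q and q), u   [neg-implies-rule on 1]
3. not (Box not q and Box q), u   [neg-implies-rule on 1]
4. not q and q, u   [Box-rule on 2 via uRu]
5. not q, u   [and-rule on 4]
6. q, u   [and-rule on 4]
Accessibility: uRu
Branch closes: q and not q both at u.
All branches of the negation close; one closing branch shown above.

Yes, valid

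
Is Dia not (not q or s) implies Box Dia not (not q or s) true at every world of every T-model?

Tableau for the negation not (Dia not (not q or s) implies Box Dia not (not q or s)):
1. not (Dia not (not q or s) implies Box Dia not (not q or s)), 0
2. Dia not (not q or s), 0
3. not Box Dia not (not q or s), 0
4. not (not q or s), 1
5. q, 1
6. not s, 1
7. not Dia not (not q or s), 2
8. not q or s, 2
9. s, 2
Accessibility: 0R0, 0R1, 0R2, 1R1, 2R2
The negation has an open branch (countermodel exists).

No, not valid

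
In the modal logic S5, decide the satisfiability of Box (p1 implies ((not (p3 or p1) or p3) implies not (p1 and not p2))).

Yes, satisfiable

1. Box (p1 implies ((not (p3 or p1) or p3) implies not (p1 and not p2))), 0
2. p1 implies ((not (p3 or p1) or p3) implies not (p1 and not p2)), 0
3. (not (p3 or p1) or p3) implies not (p1 and not p2), 0
4. not (p1 and not p2), 0
5. p2, 0
Accessibility: 0R0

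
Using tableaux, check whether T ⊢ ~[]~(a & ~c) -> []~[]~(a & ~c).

Tableau for the negation ~(~[]~(a & ~c) -> []~[]~(a & ~c)):
1. ~(~[]~(a & ~c) -> []~[]~(a & ~c)), w0
2. ~[]~(a & ~c), w0
3. ~[]~[]~(a & ~c), w0
4. a & ~c, w1
5. a, w1
6. ~c, w1
7. []~(a & ~c), w2
8. ~(a & ~c), w2
9. c, w2
Accessibility: w0Rw0, w0Rw1, w0Rw2, w1Rw1, w2Rw2
The negation has an open branch (countermodel exists).

Not valid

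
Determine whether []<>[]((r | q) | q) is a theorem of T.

Tableau for the negation ~[]<>[]((r | q) | q):
1. ~[]<>[]((r | q) | q), w0
2. ~<>[]((r | q) | q), w1
3. ~[]((r | q) | q), w1
4. ~((r | q) | q), w2
5. ~(r | q), w2
6. ~q, w2
7. ~r, w2
8. ~[]((r | q) | q), w2
9. ~((r | q) | q), w3
10. ~(r | q), w3
11. ~q, w3
12. ~r, w3
Accessibility: w0Rw0, w0Rw1, w1Rw1, w1Rw2, w2Rw2, w2Rw3, w3Rw3
The negation has an open branch (countermodel exists).

Invalid (countermodel exists)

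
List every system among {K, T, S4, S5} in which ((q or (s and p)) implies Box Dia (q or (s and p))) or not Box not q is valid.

S5-tableau for the negation not (((q or (s and p)) implies Box Dia (q or (s and p))) or not Box not q):
1. not (((q or (s and p)) implies Box Dia (q or (s and p))) or not Box not q), 0
2. not ((q or (s and p)) implies Box Dia (q or (s and p))), 0
3. Box not q, 0
4. q or (s and p), 0
5. not Box Dia (q or (s and p)), 0
6. not q, 0
7. s and p, 0
8. s, 0
9. p, 0
10. not Dia (q or (s and p)), 1
11. not q, 1
12. not (q or (s and p)), 0
13. not (s and p), 0
14. not (q or (s and p)), 1
15. not (s and p), 1
16. not p, 0
Accessibility: 0R0, 0R1, 1R0, 1R1
Branch closes: p and not p both at 0.
Every branch closes (one shown): valid in S5.
S4-tableau for the negation not (((q or (s and p)) implies Box Dia (q or (s and p))) or not Box not q):
1. not (((q or (s and p)) implies Box Dia (q or (s and p))) or not Box not q), 0
2. not ((q or (s and p)) implies Box Dia (q or (s and p))), 0
3. Box not q, 0
4. q or (s and p), 0
5. not Box Dia (q or (s and p)), 0
6. not q, 0
7. s and p, 0
8. s, 0
9. p, 0
10. not Dia (q or (s and p)), 1
11. not q, 1
12. not (q or (s and p)), 1
13. not (s and p), 1
14. not p, 1
Accessibility: 0R0, 0R1, 1R1
Complete open branch: countermodel on an S4-frame, so not valid in S4, nor in K, T (the same frame is also a K-frame and a T-frame).

S5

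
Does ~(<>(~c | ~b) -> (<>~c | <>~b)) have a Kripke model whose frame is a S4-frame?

1. ~(<>(~c | ~b) -> (<>~c | <>~b)), w0
2. <>(~c | ~b), w0
3. ~(<>~c | <>~b), w0
4. ~<>~c, w0
5. ~<>~b, w0
6. c, w0
7. b, w0
8. ~c | ~b, w1
9. c, w1
10. b, w1
11. ~b, w1
Accessibility: w0Rw0, w0Rw1, w1Rw1
Branch closes: b and ~b both at w1.
(One branch shown.) All branches close.

No, unsatisfiable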